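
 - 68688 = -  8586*8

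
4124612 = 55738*74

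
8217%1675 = 1517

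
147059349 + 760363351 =907422700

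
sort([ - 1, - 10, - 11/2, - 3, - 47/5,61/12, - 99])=[ - 99, - 10, - 47/5 , - 11/2, - 3 , - 1, 61/12] 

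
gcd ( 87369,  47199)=3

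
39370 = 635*62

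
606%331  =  275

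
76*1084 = 82384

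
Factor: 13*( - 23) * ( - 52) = 2^2 * 13^2*23^1=15548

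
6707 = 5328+1379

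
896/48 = 18 + 2/3 = 18.67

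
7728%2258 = 954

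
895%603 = 292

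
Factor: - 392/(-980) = 2/5 = 2^1*5^( - 1)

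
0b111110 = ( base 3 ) 2022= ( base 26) 2a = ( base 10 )62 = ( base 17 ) 3B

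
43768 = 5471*8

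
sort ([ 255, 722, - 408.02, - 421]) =[ - 421,-408.02,255, 722 ]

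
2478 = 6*413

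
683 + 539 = 1222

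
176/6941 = 16/631= 0.03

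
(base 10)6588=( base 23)caa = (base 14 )2588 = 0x19bc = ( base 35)5d8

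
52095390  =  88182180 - 36086790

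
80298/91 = 80298/91 = 882.40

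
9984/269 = 37 + 31/269 = 37.12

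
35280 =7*5040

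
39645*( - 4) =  -158580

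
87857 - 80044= 7813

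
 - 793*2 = - 1586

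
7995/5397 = 2665/1799 = 1.48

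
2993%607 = 565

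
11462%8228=3234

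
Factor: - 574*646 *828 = -307025712= - 2^4*3^2*7^1*17^1*19^1 * 23^1*41^1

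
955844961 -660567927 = 295277034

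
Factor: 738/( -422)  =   - 3^2 * 41^1*211^( - 1)  =  - 369/211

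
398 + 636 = 1034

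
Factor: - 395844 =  - 2^2*3^1*32987^1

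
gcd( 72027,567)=9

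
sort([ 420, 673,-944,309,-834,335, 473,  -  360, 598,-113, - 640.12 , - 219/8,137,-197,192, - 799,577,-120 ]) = [ - 944,-834,-799,-640.12, - 360,-197, - 120, - 113,-219/8,137,192,309,335,420,473,577,  598,673] 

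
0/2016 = 0= 0.00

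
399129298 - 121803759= 277325539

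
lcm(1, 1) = 1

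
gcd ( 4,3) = 1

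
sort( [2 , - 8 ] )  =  [ - 8 , 2 ]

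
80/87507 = 80/87507 = 0.00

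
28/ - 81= - 1 + 53/81 = - 0.35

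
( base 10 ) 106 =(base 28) 3M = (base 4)1222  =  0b1101010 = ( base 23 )4e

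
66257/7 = 66257/7 = 9465.29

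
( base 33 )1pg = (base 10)1930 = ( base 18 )5H4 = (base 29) 28G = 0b11110001010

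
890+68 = 958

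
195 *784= 152880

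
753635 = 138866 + 614769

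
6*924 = 5544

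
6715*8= 53720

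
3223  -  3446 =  - 223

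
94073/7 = 13439= 13439.00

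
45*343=15435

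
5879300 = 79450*74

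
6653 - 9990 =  - 3337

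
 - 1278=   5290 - 6568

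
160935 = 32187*5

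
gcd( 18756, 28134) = 9378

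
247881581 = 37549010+210332571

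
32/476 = 8/119 = 0.07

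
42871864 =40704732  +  2167132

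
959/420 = 137/60 = 2.28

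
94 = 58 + 36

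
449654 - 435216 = 14438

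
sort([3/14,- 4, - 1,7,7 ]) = [ - 4, - 1, 3/14,7,7 ]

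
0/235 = 0 = 0.00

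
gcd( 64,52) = 4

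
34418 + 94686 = 129104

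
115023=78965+36058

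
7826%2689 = 2448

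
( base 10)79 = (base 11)72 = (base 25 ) 34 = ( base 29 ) 2l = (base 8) 117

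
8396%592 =108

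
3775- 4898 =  - 1123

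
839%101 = 31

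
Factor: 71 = 71^1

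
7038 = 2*3519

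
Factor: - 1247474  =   - 2^1*23^1*47^1*577^1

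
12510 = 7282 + 5228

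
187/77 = 2 + 3/7  =  2.43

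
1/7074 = 1/7074 = 0.00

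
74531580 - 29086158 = 45445422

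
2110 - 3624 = -1514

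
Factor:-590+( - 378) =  - 2^3*11^2  =  - 968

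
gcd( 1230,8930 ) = 10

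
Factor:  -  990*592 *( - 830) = 486446400 = 2^6*3^2*5^2 * 11^1*37^1*83^1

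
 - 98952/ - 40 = 12369/5 = 2473.80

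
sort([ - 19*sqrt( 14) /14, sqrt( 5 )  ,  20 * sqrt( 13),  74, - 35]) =[ - 35, - 19 * sqrt( 14 ) /14,sqrt( 5 ),  20*sqrt( 13),  74 ]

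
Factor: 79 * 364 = 28756  =  2^2 * 7^1 * 13^1  *79^1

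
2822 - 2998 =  - 176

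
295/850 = 59/170 = 0.35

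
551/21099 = 551/21099= 0.03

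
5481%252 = 189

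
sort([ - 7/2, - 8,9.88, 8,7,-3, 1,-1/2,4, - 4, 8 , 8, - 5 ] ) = [ - 8 , - 5, - 4 , - 7/2, - 3,-1/2,1,4,7,8,8,8,9.88]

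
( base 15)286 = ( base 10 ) 576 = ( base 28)kg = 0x240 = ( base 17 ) 1gf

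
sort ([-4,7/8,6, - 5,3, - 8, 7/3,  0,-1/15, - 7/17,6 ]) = [ - 8, - 5, - 4, - 7/17 , - 1/15, 0 , 7/8,7/3 , 3,6,6 ] 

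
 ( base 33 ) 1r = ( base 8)74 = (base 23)2e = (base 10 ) 60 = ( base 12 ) 50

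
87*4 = 348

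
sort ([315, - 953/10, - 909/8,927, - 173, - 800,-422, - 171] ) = [ - 800, - 422 ,  -  173,-171, - 909/8, - 953/10, 315, 927 ] 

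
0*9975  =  0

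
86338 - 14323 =72015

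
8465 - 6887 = 1578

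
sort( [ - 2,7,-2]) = [  -  2, - 2,7]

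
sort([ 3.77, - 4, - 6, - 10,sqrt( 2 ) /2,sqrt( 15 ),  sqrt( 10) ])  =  [ - 10, - 6, - 4,sqrt( 2 ) /2, sqrt( 10),3.77,sqrt (15)] 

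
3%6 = 3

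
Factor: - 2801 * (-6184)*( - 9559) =-165575109656 =- 2^3 * 11^2*79^1*773^1*2801^1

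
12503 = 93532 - 81029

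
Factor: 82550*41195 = 2^1*5^3*7^1*11^1*13^1*107^1*127^1 = 3400647250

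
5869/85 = 5869/85= 69.05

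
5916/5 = 1183 + 1/5 = 1183.20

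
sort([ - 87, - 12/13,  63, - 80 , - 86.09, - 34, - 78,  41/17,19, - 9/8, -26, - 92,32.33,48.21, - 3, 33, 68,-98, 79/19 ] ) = [  -  98, - 92,-87, - 86.09, - 80,- 78,-34, -26, - 3,  -  9/8, -12/13,41/17 , 79/19, 19,32.33, 33, 48.21, 63, 68]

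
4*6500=26000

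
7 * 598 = 4186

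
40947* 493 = 20186871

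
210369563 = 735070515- 524700952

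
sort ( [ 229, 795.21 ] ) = [ 229 , 795.21] 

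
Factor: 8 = 2^3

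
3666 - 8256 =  - 4590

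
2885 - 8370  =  - 5485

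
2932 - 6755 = -3823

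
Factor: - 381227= -7^1 * 11^1*4951^1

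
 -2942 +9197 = 6255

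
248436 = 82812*3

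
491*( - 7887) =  - 3872517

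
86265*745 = 64267425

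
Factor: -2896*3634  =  - 10524064=-  2^5*23^1 *79^1*181^1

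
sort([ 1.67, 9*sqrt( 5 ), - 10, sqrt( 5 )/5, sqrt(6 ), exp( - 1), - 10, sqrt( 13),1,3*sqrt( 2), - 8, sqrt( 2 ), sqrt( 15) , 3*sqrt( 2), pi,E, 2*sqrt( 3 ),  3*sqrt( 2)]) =[ - 10,-10,-8, exp( - 1),sqrt( 5 ) /5, 1, sqrt( 2), 1.67, sqrt( 6 ), E, pi,2 * sqrt( 3 ), sqrt(13) , sqrt( 15), 3*sqrt(2 ), 3*sqrt( 2), 3 *sqrt( 2), 9*sqrt( 5 )]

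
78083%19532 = 19487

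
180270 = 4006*45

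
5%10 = 5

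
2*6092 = 12184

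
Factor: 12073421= 12073421^1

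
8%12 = 8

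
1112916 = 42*26498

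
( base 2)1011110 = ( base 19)4I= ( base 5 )334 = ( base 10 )94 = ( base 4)1132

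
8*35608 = 284864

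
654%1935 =654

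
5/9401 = 5/9401 = 0.00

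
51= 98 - 47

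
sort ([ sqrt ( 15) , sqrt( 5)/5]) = [ sqrt (5)/5, sqrt( 15)]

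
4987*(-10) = -49870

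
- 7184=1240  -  8424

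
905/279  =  3+68/279   =  3.24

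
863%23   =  12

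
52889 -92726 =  - 39837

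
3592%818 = 320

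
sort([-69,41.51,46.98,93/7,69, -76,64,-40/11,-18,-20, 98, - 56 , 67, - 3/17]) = [ - 76,-69, - 56,-20, - 18, -40/11, - 3/17,93/7 , 41.51,46.98,64, 67, 69,98]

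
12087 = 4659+7428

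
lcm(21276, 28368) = 85104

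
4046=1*4046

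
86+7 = 93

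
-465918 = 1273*( - 366)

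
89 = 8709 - 8620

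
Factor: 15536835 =3^2*5^1*345263^1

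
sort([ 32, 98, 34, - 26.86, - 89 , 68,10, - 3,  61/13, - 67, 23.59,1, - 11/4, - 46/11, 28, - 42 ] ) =[ - 89 , - 67, - 42,- 26.86,-46/11, - 3, - 11/4 , 1, 61/13,10, 23.59, 28, 32 , 34, 68,98]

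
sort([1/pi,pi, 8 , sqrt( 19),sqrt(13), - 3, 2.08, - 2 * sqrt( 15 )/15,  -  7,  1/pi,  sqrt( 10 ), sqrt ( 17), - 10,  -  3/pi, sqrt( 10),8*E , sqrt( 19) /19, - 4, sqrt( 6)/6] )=[ - 10, - 7, - 4, - 3, -3/pi, - 2*sqrt( 15)/15, sqrt ( 19)/19, 1/pi, 1/pi, sqrt( 6 )/6, 2.08,pi,sqrt( 10),sqrt( 10 ), sqrt(13),sqrt (17 ), sqrt( 19 ), 8, 8*E]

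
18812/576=4703/144 = 32.66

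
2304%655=339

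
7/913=7/913 = 0.01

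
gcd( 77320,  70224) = 8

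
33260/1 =33260 = 33260.00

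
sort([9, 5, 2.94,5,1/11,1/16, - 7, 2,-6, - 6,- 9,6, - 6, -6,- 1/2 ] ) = [ - 9, - 7, - 6, -6,-6,-6, - 1/2, 1/16,1/11, 2,2.94, 5, 5,6,9 ] 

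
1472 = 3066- 1594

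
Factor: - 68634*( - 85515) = 5869236510 =2^1*3^4*5^1 * 31^1*41^1*5701^1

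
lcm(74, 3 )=222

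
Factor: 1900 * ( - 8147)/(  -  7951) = 15479300/7951  =  2^2*5^2*19^1 *7951^ ( - 1)*8147^1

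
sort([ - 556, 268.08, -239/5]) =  [ - 556, - 239/5, 268.08 ] 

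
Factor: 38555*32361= 1247678355 =3^1*5^1*7^1*11^1*23^1*67^1*701^1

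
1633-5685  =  -4052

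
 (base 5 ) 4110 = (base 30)HK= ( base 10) 530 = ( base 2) 1000010010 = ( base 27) jh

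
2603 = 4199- 1596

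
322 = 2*161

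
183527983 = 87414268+96113715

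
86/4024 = 43/2012 = 0.02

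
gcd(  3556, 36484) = 28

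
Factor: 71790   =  2^1*3^1*5^1*2393^1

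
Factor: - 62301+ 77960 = 7^1 * 2237^1 = 15659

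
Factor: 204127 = 7^1*11^2*241^1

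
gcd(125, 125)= 125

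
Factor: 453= 3^1*151^1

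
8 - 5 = 3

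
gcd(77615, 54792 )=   1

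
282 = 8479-8197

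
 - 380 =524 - 904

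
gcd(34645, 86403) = 1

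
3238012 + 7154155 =10392167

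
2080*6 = 12480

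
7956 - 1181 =6775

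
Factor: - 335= - 5^1* 67^1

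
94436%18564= 1616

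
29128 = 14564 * 2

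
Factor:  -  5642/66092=  -  2^( - 1 )*7^1*41^ ( - 1) = -7/82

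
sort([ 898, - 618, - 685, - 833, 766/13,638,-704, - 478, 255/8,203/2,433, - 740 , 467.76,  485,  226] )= [ -833, - 740, - 704, - 685, - 618, - 478,255/8, 766/13,203/2,226, 433,467.76,485,  638, 898] 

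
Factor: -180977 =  - 137^1*1321^1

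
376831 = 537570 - 160739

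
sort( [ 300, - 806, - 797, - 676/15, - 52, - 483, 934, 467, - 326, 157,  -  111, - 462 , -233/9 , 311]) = [  -  806, - 797 , - 483,-462, - 326, - 111, - 52, - 676/15, - 233/9, 157,300, 311,467, 934]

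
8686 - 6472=2214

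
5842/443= 5842/443 = 13.19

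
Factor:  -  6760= -2^3 * 5^1*13^2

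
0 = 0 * 6871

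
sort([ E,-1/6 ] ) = [ - 1/6 , E] 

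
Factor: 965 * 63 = 3^2*5^1*7^1* 193^1 = 60795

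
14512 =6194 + 8318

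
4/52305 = 4/52305 = 0.00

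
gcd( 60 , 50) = 10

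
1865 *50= 93250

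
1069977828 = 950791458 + 119186370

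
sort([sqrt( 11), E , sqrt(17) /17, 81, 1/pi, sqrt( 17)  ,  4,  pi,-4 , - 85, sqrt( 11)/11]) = [ - 85,-4 , sqrt(17)/17,sqrt ( 11)/11,1/pi,E,pi, sqrt( 11), 4,sqrt( 17 ), 81]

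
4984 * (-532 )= - 2651488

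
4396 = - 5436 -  - 9832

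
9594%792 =90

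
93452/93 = 1004 + 80/93 = 1004.86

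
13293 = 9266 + 4027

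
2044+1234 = 3278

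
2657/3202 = 2657/3202=0.83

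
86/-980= - 1 + 447/490 = - 0.09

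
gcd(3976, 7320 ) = 8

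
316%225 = 91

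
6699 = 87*77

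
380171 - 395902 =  - 15731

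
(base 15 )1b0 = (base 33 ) BR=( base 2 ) 110000110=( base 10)390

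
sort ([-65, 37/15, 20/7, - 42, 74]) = [-65,  -  42, 37/15, 20/7,74 ] 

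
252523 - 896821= -644298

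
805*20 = 16100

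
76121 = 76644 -523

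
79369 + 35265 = 114634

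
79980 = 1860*43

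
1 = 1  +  0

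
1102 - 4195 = -3093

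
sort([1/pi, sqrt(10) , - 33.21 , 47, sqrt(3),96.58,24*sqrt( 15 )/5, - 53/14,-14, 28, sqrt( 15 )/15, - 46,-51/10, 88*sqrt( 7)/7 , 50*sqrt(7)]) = [  -  46,-33.21,  -  14  ,-51/10 ,-53/14,  sqrt( 15)/15, 1/pi, sqrt( 3),sqrt( 10), 24*sqrt( 15)/5 , 28, 88* sqrt( 7) /7, 47, 96.58,50*sqrt( 7 ) ] 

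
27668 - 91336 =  - 63668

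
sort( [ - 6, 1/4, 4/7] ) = [ - 6, 1/4,4/7 ]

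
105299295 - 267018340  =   - 161719045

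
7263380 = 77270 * 94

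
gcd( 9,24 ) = 3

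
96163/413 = 96163/413 = 232.84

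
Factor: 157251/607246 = 159/614 = 2^(-1)*3^1*53^1*307^(-1 )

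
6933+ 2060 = 8993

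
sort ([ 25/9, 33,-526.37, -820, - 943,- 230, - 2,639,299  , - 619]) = [ - 943,  -  820, - 619, - 526.37, - 230, - 2, 25/9, 33,  299,639]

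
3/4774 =3/4774 = 0.00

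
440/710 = 44/71 = 0.62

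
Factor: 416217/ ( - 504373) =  - 3^1 * 17^(-1 )*29669^(  -  1)*138739^1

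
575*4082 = 2347150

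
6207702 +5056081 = 11263783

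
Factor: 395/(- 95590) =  - 2^( - 1)*11^(  -  2)  =  - 1/242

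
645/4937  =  645/4937 =0.13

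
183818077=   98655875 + 85162202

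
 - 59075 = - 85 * 695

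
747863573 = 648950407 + 98913166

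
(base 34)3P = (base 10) 127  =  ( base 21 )61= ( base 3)11201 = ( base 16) 7f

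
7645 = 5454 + 2191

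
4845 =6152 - 1307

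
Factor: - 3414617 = - 79^1*43223^1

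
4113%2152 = 1961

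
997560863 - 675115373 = 322445490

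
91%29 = 4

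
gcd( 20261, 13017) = 1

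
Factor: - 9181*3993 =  - 3^1*11^3 * 9181^1 = - 36659733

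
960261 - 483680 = 476581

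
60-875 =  - 815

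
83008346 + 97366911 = 180375257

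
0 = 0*859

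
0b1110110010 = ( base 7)2521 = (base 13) 57a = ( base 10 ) 946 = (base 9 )1261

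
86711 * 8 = 693688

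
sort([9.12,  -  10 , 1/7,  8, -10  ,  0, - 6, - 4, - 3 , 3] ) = [ - 10, - 10,-6, - 4, - 3,  0,  1/7 , 3,8, 9.12 ] 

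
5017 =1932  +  3085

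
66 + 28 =94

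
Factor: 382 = 2^1*191^1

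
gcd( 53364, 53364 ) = 53364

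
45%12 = 9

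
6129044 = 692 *8857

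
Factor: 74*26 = 1924= 2^2*13^1*37^1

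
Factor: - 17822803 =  - 17822803^1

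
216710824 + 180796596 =397507420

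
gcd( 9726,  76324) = 2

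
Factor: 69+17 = 2^1*43^1=86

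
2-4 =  - 2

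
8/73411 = 8/73411 = 0.00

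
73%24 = 1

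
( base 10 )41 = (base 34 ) 17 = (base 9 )45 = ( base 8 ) 51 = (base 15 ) 2B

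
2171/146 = 2171/146 = 14.87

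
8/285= 8/285=0.03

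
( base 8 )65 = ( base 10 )53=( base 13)41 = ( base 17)32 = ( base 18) 2h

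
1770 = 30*59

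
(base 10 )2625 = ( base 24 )4D9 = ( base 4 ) 221001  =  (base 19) 753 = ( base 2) 101001000001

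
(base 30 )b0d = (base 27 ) DG4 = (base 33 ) 93d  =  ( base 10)9913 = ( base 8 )23271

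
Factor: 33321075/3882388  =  2^( - 2)*3^1*5^2*47^( - 1)*107^(-1 )*193^(-1)*444281^1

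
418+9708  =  10126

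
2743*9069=24876267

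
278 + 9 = 287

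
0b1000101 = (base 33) 23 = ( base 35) 1Y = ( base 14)4d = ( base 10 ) 69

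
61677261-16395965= 45281296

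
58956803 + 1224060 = 60180863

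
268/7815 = 268/7815= 0.03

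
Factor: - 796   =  -2^2 * 199^1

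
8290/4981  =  8290/4981 = 1.66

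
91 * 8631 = 785421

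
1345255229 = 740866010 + 604389219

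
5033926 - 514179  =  4519747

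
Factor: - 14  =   - 2^1*7^1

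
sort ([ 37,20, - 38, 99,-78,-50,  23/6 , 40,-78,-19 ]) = [-78, - 78, - 50, - 38,  -  19,23/6, 20, 37, 40, 99 ]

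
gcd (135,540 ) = 135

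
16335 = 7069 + 9266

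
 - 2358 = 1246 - 3604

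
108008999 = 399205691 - 291196692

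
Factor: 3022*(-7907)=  - 2^1*1511^1*7907^1= - 23894954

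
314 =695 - 381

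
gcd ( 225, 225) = 225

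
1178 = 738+440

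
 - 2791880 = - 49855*56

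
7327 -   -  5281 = 12608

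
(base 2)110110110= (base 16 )1b6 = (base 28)FI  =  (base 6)2010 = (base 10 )438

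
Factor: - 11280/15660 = -2^2*3^( - 2 )*29^ ( - 1) * 47^1 = - 188/261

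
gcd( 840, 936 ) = 24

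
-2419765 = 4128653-6548418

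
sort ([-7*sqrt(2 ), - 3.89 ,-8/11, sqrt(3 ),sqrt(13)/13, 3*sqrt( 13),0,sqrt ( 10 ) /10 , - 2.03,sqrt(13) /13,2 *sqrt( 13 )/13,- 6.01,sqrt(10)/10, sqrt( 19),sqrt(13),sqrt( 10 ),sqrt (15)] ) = [  -  7 * sqrt ( 2), - 6.01,-3.89, - 2.03, - 8/11,0,sqrt(13)/13,sqrt (13 )/13,sqrt(10)/10,sqrt( 10)/10,2 * sqrt(13) /13, sqrt( 3) , sqrt(10 ),sqrt( 13),sqrt(15),sqrt(19), 3 * sqrt (13)]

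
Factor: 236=2^2*59^1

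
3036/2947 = 3036/2947 = 1.03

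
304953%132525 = 39903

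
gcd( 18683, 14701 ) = 1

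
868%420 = 28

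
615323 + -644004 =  - 28681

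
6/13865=6/13865 = 0.00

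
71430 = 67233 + 4197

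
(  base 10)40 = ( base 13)31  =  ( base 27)1d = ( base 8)50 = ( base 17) 26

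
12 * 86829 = 1041948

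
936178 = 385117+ 551061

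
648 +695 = 1343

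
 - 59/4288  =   - 1 + 4229/4288 =- 0.01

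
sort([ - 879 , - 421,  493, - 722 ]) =[ - 879, - 722 , - 421, 493] 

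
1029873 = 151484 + 878389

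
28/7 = 4=4.00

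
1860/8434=930/4217= 0.22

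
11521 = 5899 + 5622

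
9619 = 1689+7930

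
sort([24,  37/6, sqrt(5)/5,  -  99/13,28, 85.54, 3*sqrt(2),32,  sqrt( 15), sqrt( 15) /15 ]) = [-99/13 , sqrt(15)/15, sqrt(5) /5,sqrt(15 ), 3*sqrt( 2 ), 37/6, 24 , 28,32,85.54]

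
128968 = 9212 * 14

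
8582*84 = 720888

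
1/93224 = 1/93224 = 0.00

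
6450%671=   411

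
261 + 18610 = 18871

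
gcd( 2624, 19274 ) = 2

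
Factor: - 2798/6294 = -3^( - 1)*1049^(-1 )*1399^1 = -  1399/3147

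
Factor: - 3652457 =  - 167^1*21871^1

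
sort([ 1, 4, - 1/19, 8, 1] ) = [ - 1/19 , 1 , 1, 4, 8 ]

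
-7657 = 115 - 7772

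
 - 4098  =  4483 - 8581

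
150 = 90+60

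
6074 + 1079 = 7153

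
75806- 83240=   -7434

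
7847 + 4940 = 12787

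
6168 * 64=394752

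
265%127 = 11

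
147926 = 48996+98930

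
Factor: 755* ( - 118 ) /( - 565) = 2^1*59^1*113^( - 1)*151^1  =  17818/113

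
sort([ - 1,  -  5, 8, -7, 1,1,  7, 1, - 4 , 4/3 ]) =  [ - 7, - 5, -4, - 1, 1,  1,1, 4/3, 7, 8]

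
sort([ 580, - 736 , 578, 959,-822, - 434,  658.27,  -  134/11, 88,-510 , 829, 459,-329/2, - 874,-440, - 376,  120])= [ - 874,-822, - 736 , - 510,-440, - 434 , - 376,-329/2,-134/11,  88, 120, 459,  578,  580,  658.27 , 829, 959]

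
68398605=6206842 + 62191763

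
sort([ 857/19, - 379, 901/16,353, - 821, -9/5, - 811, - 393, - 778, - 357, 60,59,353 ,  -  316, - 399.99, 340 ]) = [-821, - 811,-778, - 399.99, - 393, -379,-357, - 316,-9/5, 857/19, 901/16,59,60,340,353, 353]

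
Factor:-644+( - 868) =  -2^3 * 3^3*7^1 = - 1512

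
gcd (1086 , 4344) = 1086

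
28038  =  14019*2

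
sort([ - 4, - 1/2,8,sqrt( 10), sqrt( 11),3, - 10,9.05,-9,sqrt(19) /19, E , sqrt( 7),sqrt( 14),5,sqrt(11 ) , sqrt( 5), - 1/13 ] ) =[ - 10, - 9, - 4, - 1/2, - 1/13,sqrt( 19) /19, sqrt(  5) , sqrt(7),E, 3 , sqrt(10), sqrt( 11 ),sqrt(11),sqrt( 14 ),5, 8,9.05 ] 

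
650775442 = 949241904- 298466462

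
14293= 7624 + 6669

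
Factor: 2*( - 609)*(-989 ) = 2^1*3^1*7^1*23^1*29^1*43^1 = 1204602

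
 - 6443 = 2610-9053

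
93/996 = 31/332 = 0.09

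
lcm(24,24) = 24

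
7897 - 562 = 7335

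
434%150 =134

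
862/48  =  17+23/24 = 17.96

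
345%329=16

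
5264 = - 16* ( - 329)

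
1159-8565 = - 7406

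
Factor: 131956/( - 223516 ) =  - 32989/55879 = - 11^1*17^( - 1)*19^( - 1 ) * 173^( - 1)*2999^1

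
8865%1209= 402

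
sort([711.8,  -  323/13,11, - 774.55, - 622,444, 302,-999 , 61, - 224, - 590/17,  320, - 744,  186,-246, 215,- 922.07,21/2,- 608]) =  [ - 999 ,-922.07, - 774.55, - 744, - 622, - 608  ,-246, - 224, - 590/17, - 323/13 , 21/2, 11,61, 186, 215,302,320,444,  711.8 ]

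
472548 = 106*4458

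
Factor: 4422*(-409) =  -1808598 = - 2^1*3^1* 11^1*67^1*409^1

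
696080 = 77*9040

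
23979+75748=99727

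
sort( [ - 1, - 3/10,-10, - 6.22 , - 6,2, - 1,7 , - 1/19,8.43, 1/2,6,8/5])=[ - 10, - 6.22, - 6, -1, - 1, - 3/10,-1/19, 1/2, 8/5, 2,  6,7,8.43] 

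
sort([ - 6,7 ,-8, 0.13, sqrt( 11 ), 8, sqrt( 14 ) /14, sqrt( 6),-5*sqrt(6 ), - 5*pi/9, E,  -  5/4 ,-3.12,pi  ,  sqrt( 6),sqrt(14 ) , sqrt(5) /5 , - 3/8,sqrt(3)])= [-5*sqrt (6 ),- 8,-6, - 3.12,  -  5*pi/9,-5/4 , - 3/8, 0.13, sqrt(14) /14, sqrt( 5 )/5, sqrt ( 3 ), sqrt(6),  sqrt (6), E, pi,sqrt(11),sqrt( 14), 7, 8 ] 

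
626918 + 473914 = 1100832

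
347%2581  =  347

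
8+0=8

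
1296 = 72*18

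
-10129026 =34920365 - 45049391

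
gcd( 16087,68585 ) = 1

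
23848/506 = 47 + 3/23 = 47.13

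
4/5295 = 4/5295 =0.00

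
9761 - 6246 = 3515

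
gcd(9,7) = 1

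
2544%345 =129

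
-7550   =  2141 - 9691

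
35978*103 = 3705734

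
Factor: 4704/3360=5^( - 1) * 7^1= 7/5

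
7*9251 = 64757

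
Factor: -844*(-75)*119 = 2^2*3^1*5^2*7^1*17^1 *211^1 =7532700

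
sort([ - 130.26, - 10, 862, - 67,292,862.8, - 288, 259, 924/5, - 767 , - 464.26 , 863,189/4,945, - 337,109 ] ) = [ - 767, - 464.26,-337, - 288, - 130.26, - 67, - 10, 189/4,109,924/5,  259,292 , 862, 862.8,863,945]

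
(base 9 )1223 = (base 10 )912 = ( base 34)QS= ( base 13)552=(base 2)1110010000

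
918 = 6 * 153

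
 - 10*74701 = - 747010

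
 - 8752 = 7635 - 16387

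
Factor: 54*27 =1458 = 2^1* 3^6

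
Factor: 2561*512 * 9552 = 12524888064  =  2^13*3^1 * 13^1*197^1*199^1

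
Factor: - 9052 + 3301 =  -3^4*71^1 = - 5751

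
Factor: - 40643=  - 97^1*419^1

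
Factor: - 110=-2^1*5^1*11^1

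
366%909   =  366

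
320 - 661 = -341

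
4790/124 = 2395/62 = 38.63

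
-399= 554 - 953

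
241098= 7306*33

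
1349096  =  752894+596202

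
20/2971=20/2971  =  0.01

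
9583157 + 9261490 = 18844647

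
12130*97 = 1176610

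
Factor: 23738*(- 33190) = - 2^2*5^1*11^1*13^1*83^1*3319^1 =-787864220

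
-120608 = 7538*( - 16) 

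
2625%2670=2625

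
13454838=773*17406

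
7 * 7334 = 51338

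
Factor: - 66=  - 2^1 * 3^1*11^1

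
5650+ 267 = 5917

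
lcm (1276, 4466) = 8932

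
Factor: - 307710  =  -2^1*3^2 *5^1  *13^1*263^1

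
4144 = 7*592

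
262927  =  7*37561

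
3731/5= 746+1/5 = 746.20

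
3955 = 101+3854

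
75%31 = 13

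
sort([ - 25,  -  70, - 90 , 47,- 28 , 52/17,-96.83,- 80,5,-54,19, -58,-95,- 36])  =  [ - 96.83,-95,- 90,- 80, - 70,-58 ,  -  54,-36, - 28,  -  25,52/17,5,19, 47 ]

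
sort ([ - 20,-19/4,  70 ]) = [ - 20 , - 19/4, 70]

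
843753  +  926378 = 1770131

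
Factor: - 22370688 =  - 2^7*3^3*6473^1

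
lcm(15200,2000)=76000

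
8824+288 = 9112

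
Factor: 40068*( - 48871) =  - 1958163228 = - 2^2*3^3*7^1 * 53^1*48871^1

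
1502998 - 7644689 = -6141691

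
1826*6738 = 12303588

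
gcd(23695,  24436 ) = 1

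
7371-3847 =3524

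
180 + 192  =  372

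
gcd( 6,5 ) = 1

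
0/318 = 0 = 0.00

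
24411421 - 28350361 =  - 3938940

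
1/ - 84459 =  - 1/84459 = - 0.00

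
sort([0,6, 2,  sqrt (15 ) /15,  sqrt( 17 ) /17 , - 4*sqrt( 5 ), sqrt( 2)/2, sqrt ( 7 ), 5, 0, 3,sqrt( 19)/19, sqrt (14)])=[ - 4*sqrt(5) , 0,0,sqrt( 19 )/19, sqrt( 17)/17,sqrt (15)/15, sqrt(2)/2,  2,sqrt(7 ), 3,  sqrt( 14), 5, 6]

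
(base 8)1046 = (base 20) 17A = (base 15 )26a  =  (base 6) 2314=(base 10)550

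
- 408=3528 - 3936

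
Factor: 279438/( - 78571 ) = -2^1*3^1 *46573^1*78571^( - 1 ) 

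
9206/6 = 4603/3 = 1534.33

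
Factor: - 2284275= - 3^1*5^2*7^1*19^1*229^1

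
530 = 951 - 421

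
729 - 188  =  541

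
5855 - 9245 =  - 3390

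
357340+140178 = 497518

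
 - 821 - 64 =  - 885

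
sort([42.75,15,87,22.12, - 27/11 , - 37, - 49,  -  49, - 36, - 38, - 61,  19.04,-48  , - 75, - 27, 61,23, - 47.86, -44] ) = [ - 75, - 61, - 49,  -  49,  -  48, - 47.86, - 44, - 38, - 37, - 36, -27, - 27/11,15,19.04,22.12, 23, 42.75,61, 87]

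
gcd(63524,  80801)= 1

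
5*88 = 440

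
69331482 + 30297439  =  99628921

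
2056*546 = 1122576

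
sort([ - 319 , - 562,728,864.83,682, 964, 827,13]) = [ - 562,  -  319,  13,682,728, 827,864.83, 964] 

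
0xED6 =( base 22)7ie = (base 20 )99I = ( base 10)3798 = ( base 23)743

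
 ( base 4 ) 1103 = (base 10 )83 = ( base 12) 6B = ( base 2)1010011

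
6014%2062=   1890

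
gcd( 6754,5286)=2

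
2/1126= 1/563= 0.00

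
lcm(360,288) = 1440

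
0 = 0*9208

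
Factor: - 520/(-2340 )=2/9 = 2^1*3^(-2)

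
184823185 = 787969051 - 603145866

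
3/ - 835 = - 1 + 832/835  =  -0.00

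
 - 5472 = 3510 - 8982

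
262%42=10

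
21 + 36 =57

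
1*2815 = 2815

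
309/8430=103/2810 = 0.04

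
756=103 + 653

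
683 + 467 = 1150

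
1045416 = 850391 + 195025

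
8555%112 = 43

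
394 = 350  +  44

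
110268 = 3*36756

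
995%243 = 23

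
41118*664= 27302352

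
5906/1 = 5906 =5906.00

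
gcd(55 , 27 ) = 1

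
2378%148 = 10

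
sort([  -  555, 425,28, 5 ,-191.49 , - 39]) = [ - 555, - 191.49 , - 39,5,28, 425] 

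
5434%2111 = 1212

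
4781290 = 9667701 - 4886411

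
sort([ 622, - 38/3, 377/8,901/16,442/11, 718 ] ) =[ - 38/3, 442/11,377/8 , 901/16, 622,  718]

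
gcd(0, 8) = 8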